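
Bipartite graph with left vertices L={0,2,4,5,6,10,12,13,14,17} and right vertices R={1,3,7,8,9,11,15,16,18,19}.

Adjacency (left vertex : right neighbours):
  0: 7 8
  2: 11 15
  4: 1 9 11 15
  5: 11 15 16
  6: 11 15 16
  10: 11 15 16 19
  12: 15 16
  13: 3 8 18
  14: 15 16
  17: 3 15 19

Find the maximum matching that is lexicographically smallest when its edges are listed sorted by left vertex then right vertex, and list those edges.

|M| = 8 (so the lex-smallest maximum matching has 8 edges)
process left vertices in ascending order; for each, take the smallest-labelled available neighbour that still permits 8 edges overall, or leave it unmatched if none does
lex-smallest matching: {0-7, 2-11, 4-1, 5-15, 6-16, 10-19, 13-8, 17-3}

Lex-smallest maximum matching: {(0,7), (2,11), (4,1), (5,15), (6,16), (10,19), (13,8), (17,3)}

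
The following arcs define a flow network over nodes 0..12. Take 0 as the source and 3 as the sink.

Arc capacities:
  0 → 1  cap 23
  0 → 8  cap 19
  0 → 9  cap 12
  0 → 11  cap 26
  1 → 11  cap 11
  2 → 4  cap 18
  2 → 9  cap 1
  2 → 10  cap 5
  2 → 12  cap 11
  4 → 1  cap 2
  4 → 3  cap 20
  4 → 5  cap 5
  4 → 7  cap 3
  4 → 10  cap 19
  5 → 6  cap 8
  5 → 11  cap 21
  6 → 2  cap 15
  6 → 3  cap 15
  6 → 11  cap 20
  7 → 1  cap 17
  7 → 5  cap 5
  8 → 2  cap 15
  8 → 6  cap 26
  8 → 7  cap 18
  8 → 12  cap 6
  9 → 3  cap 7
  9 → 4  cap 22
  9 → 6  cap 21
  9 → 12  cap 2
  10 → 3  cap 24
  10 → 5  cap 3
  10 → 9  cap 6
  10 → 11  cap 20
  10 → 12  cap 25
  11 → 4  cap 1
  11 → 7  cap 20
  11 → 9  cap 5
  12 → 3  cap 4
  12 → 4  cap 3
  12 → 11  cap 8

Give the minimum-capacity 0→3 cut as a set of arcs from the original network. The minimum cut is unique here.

Min-cut arcs: {(0,8), (0,9), (7,5), (11,4), (11,9)} (total capacity 42)

augment #1: 0→9→3 push 7
augment #2: 0→8→6→3 push 15
augment #3: 0→8→12→3 push 4
augment #4: 0→9→4→3 push 5
augment #5: 0→11→4→3 push 1
augment #6: 0→11→9→4→3 push 5
augment #7: 0→11→7→5→6→2→4→3 push 5
max flow = 42; residual-reachable set from 0 gives S-side
cut edges (S→T): {(0,8), (0,9), (7,5), (11,4), (11,9)} total cap 42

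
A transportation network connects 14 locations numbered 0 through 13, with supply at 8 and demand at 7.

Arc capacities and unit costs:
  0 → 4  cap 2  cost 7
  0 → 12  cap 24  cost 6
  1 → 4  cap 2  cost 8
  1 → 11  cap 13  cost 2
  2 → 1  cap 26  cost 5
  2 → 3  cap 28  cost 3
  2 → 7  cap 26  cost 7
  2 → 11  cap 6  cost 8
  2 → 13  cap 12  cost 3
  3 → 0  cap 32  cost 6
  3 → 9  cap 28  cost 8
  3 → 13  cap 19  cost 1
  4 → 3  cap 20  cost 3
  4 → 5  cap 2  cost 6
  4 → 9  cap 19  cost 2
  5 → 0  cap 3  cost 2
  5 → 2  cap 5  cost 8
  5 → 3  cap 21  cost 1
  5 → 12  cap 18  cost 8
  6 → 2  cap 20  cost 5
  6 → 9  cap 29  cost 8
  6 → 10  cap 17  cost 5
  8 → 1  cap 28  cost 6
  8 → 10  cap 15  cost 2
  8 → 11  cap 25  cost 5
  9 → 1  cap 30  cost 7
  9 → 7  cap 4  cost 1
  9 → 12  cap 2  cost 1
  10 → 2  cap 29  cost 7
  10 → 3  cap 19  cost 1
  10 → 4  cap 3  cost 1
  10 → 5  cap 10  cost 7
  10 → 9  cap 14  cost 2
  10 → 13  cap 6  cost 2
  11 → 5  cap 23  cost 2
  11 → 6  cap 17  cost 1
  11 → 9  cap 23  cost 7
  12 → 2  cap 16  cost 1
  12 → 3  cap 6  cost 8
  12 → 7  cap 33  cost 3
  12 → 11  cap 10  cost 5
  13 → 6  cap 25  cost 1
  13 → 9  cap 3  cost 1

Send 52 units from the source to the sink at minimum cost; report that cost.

Minimum cost for 52 units: 882

shortest-cost path #1: 8→10→9→7 push 4 @ unit cost 5 (adds 20)
shortest-cost path #2: 8→10→9→12→7 push 2 @ unit cost 8 (adds 16)
shortest-cost path #3: 8→10→2→7 push 9 @ unit cost 16 (adds 144)
shortest-cost path #4: 8→11→5→12→7 push 18 @ unit cost 18 (adds 324)
shortest-cost path #5: 8→11→6→2→7 push 7 @ unit cost 18 (adds 126)
shortest-cost path #6: 8→1→11→6→2→7 push 10 @ unit cost 21 (adds 210)
shortest-cost path #7: 8→1→11→5→0→12→7 push 2 @ unit cost 21 (adds 42)
total cost = 882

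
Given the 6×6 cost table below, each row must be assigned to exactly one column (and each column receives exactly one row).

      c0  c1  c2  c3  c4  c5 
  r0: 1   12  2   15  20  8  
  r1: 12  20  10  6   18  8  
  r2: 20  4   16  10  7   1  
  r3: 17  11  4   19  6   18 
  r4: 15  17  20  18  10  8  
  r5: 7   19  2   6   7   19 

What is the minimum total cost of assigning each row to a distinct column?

Minimum assignment cost: 27

optimal assignment: row0→col0 (cost 1), row1→col3 (cost 6), row2→col1 (cost 4), row3→col4 (cost 6), row4→col5 (cost 8), row5→col2 (cost 2)
total = 1 + 6 + 4 + 6 + 8 + 2 = 27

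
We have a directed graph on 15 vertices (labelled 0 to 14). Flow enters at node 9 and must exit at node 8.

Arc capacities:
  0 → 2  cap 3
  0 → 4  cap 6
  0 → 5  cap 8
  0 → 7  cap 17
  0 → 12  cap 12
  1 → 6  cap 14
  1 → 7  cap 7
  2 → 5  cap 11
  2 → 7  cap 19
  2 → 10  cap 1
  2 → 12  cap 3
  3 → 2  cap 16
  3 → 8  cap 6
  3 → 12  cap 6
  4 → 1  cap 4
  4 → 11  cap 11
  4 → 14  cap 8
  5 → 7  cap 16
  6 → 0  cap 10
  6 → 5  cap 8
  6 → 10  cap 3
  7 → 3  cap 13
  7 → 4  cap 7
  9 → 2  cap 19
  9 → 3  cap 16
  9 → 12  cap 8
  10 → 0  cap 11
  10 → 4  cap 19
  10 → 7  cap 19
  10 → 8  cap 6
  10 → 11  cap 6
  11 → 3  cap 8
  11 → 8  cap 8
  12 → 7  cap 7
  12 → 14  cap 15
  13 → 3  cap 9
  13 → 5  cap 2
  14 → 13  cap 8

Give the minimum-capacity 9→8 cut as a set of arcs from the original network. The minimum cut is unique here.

Min-cut arcs: {(2,10), (3,8), (7,4)} (total capacity 14)

augment #1: 9→3→8 push 6
augment #2: 9→2→10→8 push 1
augment #3: 9→2→7→4→11→8 push 7
max flow = 14; residual-reachable set from 9 gives S-side
cut edges (S→T): {(2,10), (3,8), (7,4)} total cap 14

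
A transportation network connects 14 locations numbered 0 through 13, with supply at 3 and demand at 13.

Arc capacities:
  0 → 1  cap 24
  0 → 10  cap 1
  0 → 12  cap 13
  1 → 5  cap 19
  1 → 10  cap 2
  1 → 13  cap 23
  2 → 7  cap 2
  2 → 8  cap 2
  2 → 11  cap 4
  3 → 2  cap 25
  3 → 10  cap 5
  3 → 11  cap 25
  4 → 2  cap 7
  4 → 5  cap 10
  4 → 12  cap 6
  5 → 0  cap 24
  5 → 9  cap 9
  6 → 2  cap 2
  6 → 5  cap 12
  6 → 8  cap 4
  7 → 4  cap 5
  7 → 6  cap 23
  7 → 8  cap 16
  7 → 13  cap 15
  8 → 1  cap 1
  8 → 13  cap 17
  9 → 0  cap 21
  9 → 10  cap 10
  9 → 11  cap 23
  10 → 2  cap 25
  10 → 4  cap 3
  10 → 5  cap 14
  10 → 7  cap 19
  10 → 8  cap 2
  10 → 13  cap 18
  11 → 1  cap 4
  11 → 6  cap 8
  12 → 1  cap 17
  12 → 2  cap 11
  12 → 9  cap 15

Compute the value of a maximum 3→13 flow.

augment #1: 3→10→13 bottleneck 5, total now 5
augment #2: 3→2→7→13 bottleneck 2, total now 7
augment #3: 3→2→8→13 bottleneck 2, total now 9
augment #4: 3→11→1→13 bottleneck 4, total now 13
augment #5: 3→11→6→8→13 bottleneck 4, total now 17
augment #6: 3→11→6→5→0→1→13 bottleneck 4, total now 21

Maximum flow value: 21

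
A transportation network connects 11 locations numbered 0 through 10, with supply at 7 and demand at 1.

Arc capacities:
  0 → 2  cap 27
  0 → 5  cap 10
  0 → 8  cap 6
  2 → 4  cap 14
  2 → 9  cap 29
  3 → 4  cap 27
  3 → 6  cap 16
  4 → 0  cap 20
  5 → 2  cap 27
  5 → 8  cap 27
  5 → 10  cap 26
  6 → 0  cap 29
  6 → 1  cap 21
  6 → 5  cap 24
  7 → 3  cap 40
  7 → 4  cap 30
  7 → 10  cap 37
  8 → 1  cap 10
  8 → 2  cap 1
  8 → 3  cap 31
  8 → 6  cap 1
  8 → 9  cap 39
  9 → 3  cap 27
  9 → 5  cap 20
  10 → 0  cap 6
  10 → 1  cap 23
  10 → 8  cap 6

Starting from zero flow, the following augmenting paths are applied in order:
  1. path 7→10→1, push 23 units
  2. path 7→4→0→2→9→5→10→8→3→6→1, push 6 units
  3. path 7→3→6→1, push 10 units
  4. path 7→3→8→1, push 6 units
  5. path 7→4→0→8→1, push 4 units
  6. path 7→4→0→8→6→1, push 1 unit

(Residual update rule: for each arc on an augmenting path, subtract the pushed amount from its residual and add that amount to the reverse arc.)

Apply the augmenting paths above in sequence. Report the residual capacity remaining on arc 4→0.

after path 1 (7→10→1, push 23): res(4,0)=20
after path 2 (7→4→0→2→9→5→10→8→3→6→1, push 6): res(4,0)=14
after path 3 (7→3→6→1, push 10): res(4,0)=14
after path 4 (7→3→8→1, push 6): res(4,0)=14
after path 5 (7→4→0→8→1, push 4): res(4,0)=10
after path 6 (7→4→0→8→6→1, push 1): res(4,0)=9

Residual capacity of (4,0): 9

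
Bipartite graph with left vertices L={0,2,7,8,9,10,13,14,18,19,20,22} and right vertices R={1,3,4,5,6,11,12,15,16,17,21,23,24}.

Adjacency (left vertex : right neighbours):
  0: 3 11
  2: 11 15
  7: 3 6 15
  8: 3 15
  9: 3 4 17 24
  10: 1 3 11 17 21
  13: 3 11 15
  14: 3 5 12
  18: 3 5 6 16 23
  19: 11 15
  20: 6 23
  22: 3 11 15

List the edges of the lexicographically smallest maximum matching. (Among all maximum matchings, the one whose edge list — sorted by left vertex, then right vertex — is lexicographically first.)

Lex-smallest maximum matching: {(0,3), (2,11), (7,6), (8,15), (9,4), (10,1), (14,5), (18,16), (20,23)}

|M| = 9 (so the lex-smallest maximum matching has 9 edges)
process left vertices in ascending order; for each, take the smallest-labelled available neighbour that still permits 9 edges overall, or leave it unmatched if none does
lex-smallest matching: {0-3, 2-11, 7-6, 8-15, 9-4, 10-1, 14-5, 18-16, 20-23}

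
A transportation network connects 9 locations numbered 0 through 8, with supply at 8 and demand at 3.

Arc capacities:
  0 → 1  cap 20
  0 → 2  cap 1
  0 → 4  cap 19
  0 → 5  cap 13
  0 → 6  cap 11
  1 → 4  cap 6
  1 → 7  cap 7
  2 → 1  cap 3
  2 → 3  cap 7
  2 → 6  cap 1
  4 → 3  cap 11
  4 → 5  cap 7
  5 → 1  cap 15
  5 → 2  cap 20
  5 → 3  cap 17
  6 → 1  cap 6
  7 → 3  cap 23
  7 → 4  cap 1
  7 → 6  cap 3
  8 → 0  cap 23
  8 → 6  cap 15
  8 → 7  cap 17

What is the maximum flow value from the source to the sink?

augment #1: 8→7→3 bottleneck 17, total now 17
augment #2: 8→0→2→3 bottleneck 1, total now 18
augment #3: 8→0→4→3 bottleneck 11, total now 29
augment #4: 8→0→5→3 bottleneck 11, total now 40
augment #5: 8→6→1→7→3 bottleneck 6, total now 46

Maximum flow value: 46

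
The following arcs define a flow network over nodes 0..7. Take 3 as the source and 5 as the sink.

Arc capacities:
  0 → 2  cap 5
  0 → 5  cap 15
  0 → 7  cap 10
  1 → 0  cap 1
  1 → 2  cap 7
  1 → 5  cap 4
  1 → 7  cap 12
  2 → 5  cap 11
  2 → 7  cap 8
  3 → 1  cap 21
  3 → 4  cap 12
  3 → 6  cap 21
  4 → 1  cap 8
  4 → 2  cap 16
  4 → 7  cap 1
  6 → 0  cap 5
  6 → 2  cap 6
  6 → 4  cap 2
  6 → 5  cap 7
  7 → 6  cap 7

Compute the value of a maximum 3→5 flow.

augment #1: 3→1→5 bottleneck 4, total now 4
augment #2: 3→6→5 bottleneck 7, total now 11
augment #3: 3→1→0→5 bottleneck 1, total now 12
augment #4: 3→1→2→5 bottleneck 7, total now 19
augment #5: 3→4→2→5 bottleneck 4, total now 23
augment #6: 3→6→0→5 bottleneck 5, total now 28

Maximum flow value: 28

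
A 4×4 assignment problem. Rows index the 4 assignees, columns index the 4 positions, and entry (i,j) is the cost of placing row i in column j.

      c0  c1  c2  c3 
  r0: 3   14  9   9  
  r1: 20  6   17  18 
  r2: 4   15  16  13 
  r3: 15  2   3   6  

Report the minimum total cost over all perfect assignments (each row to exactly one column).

Minimum assignment cost: 22

optimal assignment: row0→col3 (cost 9), row1→col1 (cost 6), row2→col0 (cost 4), row3→col2 (cost 3)
total = 9 + 6 + 4 + 3 = 22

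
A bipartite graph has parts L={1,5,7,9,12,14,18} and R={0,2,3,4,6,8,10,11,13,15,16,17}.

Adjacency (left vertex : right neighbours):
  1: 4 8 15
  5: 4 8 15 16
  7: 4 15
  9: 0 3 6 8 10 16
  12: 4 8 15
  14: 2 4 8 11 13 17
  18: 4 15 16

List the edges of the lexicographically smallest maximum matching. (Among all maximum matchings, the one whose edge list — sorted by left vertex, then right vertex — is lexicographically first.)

|M| = 6 (so the lex-smallest maximum matching has 6 edges)
process left vertices in ascending order; for each, take the smallest-labelled available neighbour that still permits 6 edges overall, or leave it unmatched if none does
lex-smallest matching: {1-4, 5-8, 7-15, 9-0, 14-2, 18-16}

Lex-smallest maximum matching: {(1,4), (5,8), (7,15), (9,0), (14,2), (18,16)}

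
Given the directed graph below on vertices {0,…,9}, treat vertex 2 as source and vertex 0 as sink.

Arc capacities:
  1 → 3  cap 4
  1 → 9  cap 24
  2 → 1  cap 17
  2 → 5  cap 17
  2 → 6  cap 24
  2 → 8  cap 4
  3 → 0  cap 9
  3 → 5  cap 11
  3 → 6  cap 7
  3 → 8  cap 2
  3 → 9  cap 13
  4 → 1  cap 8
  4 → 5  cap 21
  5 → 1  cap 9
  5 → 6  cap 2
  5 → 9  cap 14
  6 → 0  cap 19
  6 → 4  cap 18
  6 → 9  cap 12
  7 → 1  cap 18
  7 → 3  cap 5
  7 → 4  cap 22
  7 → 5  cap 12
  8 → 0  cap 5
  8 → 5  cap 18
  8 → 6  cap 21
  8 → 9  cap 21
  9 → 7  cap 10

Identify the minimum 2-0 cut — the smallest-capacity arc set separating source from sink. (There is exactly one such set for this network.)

augment #1: 2→6→0 push 19
augment #2: 2→8→0 push 4
augment #3: 2→1→3→0 push 4
augment #4: 2→1→9→7→3→0 push 5
max flow = 32; residual-reachable set from 2 gives S-side
cut edges (S→T): {(1,3), (2,8), (6,0), (7,3)} total cap 32

Min-cut arcs: {(1,3), (2,8), (6,0), (7,3)} (total capacity 32)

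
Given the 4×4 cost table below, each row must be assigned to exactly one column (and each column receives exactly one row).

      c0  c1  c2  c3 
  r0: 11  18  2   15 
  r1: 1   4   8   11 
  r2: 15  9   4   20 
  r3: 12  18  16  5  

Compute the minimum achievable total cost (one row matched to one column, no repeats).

Minimum assignment cost: 17

optimal assignment: row0→col2 (cost 2), row1→col0 (cost 1), row2→col1 (cost 9), row3→col3 (cost 5)
total = 2 + 1 + 9 + 5 = 17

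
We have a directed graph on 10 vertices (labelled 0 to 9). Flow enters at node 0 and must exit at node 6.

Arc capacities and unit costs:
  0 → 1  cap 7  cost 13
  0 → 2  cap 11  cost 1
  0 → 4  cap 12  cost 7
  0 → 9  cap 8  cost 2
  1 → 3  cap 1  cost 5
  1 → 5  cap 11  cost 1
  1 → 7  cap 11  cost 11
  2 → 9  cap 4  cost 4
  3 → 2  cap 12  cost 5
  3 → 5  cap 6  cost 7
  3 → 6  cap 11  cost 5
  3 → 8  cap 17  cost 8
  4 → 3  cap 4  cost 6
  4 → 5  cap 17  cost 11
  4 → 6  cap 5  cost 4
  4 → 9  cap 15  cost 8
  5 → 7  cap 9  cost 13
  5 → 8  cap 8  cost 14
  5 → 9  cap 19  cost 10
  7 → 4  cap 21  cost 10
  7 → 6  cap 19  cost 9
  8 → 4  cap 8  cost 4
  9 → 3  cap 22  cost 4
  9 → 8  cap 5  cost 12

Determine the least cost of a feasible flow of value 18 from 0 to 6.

Minimum cost for 18 units: 251

shortest-cost path #1: 0→4→6 push 5 @ unit cost 11 (adds 55)
shortest-cost path #2: 0→9→3→6 push 8 @ unit cost 11 (adds 88)
shortest-cost path #3: 0→2→9→3→6 push 3 @ unit cost 14 (adds 42)
shortest-cost path #4: 0→1→7→6 push 2 @ unit cost 33 (adds 66)
total cost = 251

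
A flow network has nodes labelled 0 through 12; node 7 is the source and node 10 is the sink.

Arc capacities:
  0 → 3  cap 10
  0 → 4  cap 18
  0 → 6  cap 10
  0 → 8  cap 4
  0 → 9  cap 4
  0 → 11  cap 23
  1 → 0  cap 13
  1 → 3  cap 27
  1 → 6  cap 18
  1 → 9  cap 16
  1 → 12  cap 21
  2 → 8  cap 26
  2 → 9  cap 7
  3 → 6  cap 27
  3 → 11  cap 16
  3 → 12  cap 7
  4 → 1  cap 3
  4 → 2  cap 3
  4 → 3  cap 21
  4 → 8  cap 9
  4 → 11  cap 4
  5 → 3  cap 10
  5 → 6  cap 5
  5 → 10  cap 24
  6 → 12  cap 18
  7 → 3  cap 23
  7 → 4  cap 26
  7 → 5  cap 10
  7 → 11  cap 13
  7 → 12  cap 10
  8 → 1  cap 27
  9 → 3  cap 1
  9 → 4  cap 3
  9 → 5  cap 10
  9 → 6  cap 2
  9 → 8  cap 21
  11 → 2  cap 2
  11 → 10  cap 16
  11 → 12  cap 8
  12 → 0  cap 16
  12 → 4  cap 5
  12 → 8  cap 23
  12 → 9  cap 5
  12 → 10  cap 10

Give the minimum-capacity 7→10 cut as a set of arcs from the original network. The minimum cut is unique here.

Min-cut arcs: {(7,5), (9,5), (11,10), (12,10)} (total capacity 46)

augment #1: 7→5→10 push 10
augment #2: 7→11→10 push 13
augment #3: 7→12→10 push 10
augment #4: 7→3→11→10 push 3
augment #5: 7→3→12→9→5→10 push 5
augment #6: 7→4→1→9→5→10 push 3
augment #7: 7→4→2→9→5→10 push 2
max flow = 46; residual-reachable set from 7 gives S-side
cut edges (S→T): {(7,5), (9,5), (11,10), (12,10)} total cap 46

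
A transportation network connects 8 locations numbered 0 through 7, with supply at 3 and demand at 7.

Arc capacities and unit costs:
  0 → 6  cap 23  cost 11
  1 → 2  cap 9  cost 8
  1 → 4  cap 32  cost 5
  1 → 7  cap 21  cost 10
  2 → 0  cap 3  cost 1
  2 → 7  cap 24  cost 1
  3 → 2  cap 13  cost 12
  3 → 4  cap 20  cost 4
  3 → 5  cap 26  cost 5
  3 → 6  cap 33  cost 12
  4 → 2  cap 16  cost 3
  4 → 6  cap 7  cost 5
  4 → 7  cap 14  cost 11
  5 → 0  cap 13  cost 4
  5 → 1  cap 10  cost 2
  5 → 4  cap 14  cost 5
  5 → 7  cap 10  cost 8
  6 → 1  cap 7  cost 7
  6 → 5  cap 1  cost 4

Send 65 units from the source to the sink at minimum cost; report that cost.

Minimum cost for 65 units: 1000

shortest-cost path #1: 3→4→2→7 push 16 @ unit cost 8 (adds 128)
shortest-cost path #2: 3→5→7 push 10 @ unit cost 13 (adds 130)
shortest-cost path #3: 3→2→7 push 8 @ unit cost 13 (adds 104)
shortest-cost path #4: 3→4→7 push 4 @ unit cost 15 (adds 60)
shortest-cost path #5: 3→5→1→7 push 10 @ unit cost 17 (adds 170)
shortest-cost path #6: 3→2→4→7 push 5 @ unit cost 20 (adds 100)
shortest-cost path #7: 3→5→4→7 push 5 @ unit cost 21 (adds 105)
shortest-cost path #8: 3→6→1→7 push 7 @ unit cost 29 (adds 203)
total cost = 1000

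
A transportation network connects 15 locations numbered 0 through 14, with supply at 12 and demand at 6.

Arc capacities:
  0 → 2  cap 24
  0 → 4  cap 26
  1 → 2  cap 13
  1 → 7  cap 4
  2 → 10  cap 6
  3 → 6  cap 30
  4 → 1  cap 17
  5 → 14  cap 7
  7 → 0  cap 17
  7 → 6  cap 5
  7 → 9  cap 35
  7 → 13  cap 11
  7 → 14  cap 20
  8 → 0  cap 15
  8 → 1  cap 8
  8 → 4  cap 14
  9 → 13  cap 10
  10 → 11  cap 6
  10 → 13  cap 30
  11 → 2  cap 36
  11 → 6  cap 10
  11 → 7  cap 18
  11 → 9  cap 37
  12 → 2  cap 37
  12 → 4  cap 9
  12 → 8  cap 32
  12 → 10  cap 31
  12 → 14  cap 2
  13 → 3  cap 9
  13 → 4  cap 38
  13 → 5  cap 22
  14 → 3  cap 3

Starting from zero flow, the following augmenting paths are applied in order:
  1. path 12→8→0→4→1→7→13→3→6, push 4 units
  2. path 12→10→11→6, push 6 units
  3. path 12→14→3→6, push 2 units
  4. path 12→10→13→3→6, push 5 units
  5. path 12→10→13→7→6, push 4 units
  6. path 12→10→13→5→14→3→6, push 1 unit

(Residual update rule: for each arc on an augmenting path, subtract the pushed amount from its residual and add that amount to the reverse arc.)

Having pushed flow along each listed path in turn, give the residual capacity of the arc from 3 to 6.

after path 1 (12→8→0→4→1→7→13→3→6, push 4): res(3,6)=26
after path 2 (12→10→11→6, push 6): res(3,6)=26
after path 3 (12→14→3→6, push 2): res(3,6)=24
after path 4 (12→10→13→3→6, push 5): res(3,6)=19
after path 5 (12→10→13→7→6, push 4): res(3,6)=19
after path 6 (12→10→13→5→14→3→6, push 1): res(3,6)=18

Residual capacity of (3,6): 18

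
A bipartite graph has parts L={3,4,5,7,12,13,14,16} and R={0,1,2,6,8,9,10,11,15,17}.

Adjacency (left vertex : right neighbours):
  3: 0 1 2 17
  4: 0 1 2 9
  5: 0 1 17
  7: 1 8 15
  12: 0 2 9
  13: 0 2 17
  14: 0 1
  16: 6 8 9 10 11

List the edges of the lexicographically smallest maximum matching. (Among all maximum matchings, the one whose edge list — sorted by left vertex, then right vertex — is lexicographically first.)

|M| = 7 (so the lex-smallest maximum matching has 7 edges)
process left vertices in ascending order; for each, take the smallest-labelled available neighbour that still permits 7 edges overall, or leave it unmatched if none does
lex-smallest matching: {3-0, 4-1, 5-17, 7-8, 12-9, 13-2, 16-6}

Lex-smallest maximum matching: {(3,0), (4,1), (5,17), (7,8), (12,9), (13,2), (16,6)}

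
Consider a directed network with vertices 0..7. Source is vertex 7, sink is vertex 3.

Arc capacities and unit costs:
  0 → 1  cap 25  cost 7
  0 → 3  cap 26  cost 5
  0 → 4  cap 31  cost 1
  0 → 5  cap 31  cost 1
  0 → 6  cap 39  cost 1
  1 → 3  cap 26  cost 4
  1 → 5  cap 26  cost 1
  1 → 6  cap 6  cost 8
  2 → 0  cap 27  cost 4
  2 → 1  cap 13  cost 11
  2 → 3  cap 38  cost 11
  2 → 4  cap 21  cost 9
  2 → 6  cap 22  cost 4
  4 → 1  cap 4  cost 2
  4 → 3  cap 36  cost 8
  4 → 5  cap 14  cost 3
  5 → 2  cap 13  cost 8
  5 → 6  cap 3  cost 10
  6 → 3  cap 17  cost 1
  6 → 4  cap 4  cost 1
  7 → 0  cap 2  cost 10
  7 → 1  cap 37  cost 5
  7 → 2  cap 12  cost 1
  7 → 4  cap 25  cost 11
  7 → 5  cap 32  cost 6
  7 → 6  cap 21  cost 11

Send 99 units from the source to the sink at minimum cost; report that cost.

Minimum cost for 99 units: 1444

shortest-cost path #1: 7→2→6→3 push 12 @ unit cost 6 (adds 72)
shortest-cost path #2: 7→1→3 push 26 @ unit cost 9 (adds 234)
shortest-cost path #3: 7→6→3 push 5 @ unit cost 12 (adds 60)
shortest-cost path #4: 7→0→3 push 2 @ unit cost 15 (adds 30)
shortest-cost path #5: 7→6→2→0→3 push 12 @ unit cost 16 (adds 192)
shortest-cost path #6: 7→4→3 push 25 @ unit cost 19 (adds 475)
shortest-cost path #7: 7→6→4→3 push 4 @ unit cost 20 (adds 80)
shortest-cost path #8: 7→5→2→0→3 push 12 @ unit cost 23 (adds 276)
shortest-cost path #9: 7→5→2→3 push 1 @ unit cost 25 (adds 25)
total cost = 1444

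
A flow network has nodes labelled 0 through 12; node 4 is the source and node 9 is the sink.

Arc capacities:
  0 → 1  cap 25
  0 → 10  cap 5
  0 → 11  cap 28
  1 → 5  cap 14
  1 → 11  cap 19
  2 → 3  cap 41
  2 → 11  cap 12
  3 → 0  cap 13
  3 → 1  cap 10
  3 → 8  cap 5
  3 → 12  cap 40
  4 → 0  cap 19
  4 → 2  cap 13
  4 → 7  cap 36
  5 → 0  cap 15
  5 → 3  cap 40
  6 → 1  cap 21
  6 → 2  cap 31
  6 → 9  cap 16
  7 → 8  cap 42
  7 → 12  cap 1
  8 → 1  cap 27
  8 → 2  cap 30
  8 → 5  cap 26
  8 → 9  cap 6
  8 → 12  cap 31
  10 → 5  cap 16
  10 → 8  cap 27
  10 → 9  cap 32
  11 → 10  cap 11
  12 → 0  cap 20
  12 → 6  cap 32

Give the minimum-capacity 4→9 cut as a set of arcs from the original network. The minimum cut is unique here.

Min-cut arcs: {(0,10), (6,9), (8,9), (11,10)} (total capacity 38)

augment #1: 4→0→10→9 push 5
augment #2: 4→7→8→9 push 6
augment #3: 4→0→11→10→9 push 11
augment #4: 4→7→12→6→9 push 1
augment #5: 4→2→3→12→6→9 push 13
augment #6: 4→7→8→12→6→9 push 2
max flow = 38; residual-reachable set from 4 gives S-side
cut edges (S→T): {(0,10), (6,9), (8,9), (11,10)} total cap 38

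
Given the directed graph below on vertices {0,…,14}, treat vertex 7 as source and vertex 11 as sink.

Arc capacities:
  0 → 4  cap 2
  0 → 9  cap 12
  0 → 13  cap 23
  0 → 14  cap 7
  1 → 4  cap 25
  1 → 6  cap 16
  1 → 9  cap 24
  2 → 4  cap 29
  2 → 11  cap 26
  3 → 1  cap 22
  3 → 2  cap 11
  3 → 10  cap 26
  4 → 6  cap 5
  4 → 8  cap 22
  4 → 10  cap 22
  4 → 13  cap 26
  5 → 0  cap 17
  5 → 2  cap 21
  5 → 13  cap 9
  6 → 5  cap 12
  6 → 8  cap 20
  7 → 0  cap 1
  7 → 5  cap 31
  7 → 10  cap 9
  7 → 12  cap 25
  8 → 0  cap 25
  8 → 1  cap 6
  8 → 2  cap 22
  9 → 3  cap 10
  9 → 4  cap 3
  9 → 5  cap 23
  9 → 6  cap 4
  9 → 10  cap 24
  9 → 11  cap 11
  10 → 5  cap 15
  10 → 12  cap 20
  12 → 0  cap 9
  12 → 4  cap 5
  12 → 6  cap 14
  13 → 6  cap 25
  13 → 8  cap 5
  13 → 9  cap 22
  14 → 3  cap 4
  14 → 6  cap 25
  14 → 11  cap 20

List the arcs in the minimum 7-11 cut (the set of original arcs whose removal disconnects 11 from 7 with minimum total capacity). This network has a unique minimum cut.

Min-cut arcs: {(0,14), (2,11), (9,11)} (total capacity 44)

augment #1: 7→0→9→11 push 1
augment #2: 7→5→2→11 push 21
augment #3: 7→5→0→9→11 push 10
augment #4: 7→12→0→14→11 push 7
augment #5: 7→12→4→8→2→11 push 5
max flow = 44; residual-reachable set from 7 gives S-side
cut edges (S→T): {(0,14), (2,11), (9,11)} total cap 44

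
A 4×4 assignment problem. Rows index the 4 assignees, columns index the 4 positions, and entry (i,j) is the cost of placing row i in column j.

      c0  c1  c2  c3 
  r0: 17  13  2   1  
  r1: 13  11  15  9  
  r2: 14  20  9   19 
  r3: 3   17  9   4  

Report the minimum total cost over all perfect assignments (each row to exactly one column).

optimal assignment: row0→col3 (cost 1), row1→col1 (cost 11), row2→col2 (cost 9), row3→col0 (cost 3)
total = 1 + 11 + 9 + 3 = 24

Minimum assignment cost: 24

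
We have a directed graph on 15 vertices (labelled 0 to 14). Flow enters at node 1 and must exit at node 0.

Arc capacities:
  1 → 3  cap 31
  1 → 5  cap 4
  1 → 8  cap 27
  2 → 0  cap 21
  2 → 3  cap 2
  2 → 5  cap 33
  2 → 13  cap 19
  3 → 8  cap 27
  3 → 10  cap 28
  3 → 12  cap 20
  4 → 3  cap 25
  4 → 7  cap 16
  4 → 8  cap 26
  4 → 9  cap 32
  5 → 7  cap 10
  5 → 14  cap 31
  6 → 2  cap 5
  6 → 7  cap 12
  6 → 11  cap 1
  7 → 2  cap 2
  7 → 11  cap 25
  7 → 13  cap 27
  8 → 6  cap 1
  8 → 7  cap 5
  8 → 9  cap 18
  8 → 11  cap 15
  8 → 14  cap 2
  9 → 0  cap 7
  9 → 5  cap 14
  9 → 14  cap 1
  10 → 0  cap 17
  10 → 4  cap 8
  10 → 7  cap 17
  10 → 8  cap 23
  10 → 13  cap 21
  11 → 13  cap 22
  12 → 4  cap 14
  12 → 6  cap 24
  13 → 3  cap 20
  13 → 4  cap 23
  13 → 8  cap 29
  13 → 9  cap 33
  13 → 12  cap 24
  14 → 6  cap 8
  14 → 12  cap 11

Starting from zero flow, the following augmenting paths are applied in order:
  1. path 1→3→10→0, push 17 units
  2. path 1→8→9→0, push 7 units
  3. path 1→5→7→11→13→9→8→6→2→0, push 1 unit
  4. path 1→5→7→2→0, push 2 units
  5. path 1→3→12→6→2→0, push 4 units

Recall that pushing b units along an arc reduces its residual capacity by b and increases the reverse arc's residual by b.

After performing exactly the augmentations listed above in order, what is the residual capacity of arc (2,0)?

after path 1 (1→3→10→0, push 17): res(2,0)=21
after path 2 (1→8→9→0, push 7): res(2,0)=21
after path 3 (1→5→7→11→13→9→8→6→2→0, push 1): res(2,0)=20
after path 4 (1→5→7→2→0, push 2): res(2,0)=18
after path 5 (1→3→12→6→2→0, push 4): res(2,0)=14

Residual capacity of (2,0): 14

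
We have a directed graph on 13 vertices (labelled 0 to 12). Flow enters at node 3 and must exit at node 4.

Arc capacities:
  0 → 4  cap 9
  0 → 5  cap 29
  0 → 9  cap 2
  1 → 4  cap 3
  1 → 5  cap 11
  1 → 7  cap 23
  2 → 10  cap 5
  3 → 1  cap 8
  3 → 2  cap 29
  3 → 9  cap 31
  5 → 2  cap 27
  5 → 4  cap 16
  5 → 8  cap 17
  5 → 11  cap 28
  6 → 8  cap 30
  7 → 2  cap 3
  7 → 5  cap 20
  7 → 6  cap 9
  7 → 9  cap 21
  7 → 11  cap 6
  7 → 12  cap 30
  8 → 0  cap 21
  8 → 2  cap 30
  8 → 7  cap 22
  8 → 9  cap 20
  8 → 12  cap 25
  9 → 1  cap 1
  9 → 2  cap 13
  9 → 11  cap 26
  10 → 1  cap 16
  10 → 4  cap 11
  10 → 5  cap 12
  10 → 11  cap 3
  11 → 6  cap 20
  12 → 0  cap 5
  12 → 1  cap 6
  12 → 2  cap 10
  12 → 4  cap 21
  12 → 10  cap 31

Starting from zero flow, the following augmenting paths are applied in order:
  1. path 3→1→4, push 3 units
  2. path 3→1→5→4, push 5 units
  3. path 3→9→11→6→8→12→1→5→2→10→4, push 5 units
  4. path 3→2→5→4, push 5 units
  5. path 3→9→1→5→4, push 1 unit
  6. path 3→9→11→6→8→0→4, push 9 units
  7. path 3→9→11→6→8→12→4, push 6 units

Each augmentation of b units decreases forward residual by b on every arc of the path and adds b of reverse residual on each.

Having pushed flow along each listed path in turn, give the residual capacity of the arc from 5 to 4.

after path 1 (3→1→4, push 3): res(5,4)=16
after path 2 (3→1→5→4, push 5): res(5,4)=11
after path 3 (3→9→11→6→8→12→1→5→2→10→4, push 5): res(5,4)=11
after path 4 (3→2→5→4, push 5): res(5,4)=6
after path 5 (3→9→1→5→4, push 1): res(5,4)=5
after path 6 (3→9→11→6→8→0→4, push 9): res(5,4)=5
after path 7 (3→9→11→6→8→12→4, push 6): res(5,4)=5

Residual capacity of (5,4): 5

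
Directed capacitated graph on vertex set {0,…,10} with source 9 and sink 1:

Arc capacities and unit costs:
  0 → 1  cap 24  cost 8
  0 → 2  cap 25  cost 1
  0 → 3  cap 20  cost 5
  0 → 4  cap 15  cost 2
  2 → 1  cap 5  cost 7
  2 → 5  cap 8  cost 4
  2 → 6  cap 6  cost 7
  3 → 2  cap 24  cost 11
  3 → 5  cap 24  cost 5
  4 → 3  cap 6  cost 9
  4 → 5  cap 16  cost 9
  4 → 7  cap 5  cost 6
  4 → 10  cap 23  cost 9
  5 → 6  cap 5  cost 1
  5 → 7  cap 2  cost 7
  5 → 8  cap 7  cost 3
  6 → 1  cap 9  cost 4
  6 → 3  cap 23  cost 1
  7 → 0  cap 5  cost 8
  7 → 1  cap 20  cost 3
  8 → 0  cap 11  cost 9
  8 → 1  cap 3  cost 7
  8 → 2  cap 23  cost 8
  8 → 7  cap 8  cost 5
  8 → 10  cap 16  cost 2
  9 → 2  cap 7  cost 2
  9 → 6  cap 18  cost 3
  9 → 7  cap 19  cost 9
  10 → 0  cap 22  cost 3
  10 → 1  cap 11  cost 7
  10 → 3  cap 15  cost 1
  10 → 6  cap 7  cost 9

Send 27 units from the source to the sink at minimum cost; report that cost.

shortest-cost path #1: 9→6→1 push 9 @ unit cost 7 (adds 63)
shortest-cost path #2: 9→2→1 push 5 @ unit cost 9 (adds 45)
shortest-cost path #3: 9→7→1 push 13 @ unit cost 12 (adds 156)
total cost = 264

Minimum cost for 27 units: 264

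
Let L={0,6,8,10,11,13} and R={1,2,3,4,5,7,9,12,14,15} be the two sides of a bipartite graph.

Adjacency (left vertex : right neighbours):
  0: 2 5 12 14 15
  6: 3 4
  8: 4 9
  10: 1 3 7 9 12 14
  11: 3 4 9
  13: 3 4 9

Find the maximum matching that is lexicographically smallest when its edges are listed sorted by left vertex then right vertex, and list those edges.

|M| = 5 (so the lex-smallest maximum matching has 5 edges)
process left vertices in ascending order; for each, take the smallest-labelled available neighbour that still permits 5 edges overall, or leave it unmatched if none does
lex-smallest matching: {0-2, 6-3, 8-4, 10-1, 11-9}

Lex-smallest maximum matching: {(0,2), (6,3), (8,4), (10,1), (11,9)}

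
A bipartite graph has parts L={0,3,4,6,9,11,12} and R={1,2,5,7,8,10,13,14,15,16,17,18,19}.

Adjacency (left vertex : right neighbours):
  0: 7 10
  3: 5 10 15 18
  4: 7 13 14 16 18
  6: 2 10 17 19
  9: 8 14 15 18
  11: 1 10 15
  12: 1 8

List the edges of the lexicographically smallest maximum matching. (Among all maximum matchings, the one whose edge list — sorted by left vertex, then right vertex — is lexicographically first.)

Lex-smallest maximum matching: {(0,7), (3,5), (4,13), (6,2), (9,8), (11,10), (12,1)}

|M| = 7 (so the lex-smallest maximum matching has 7 edges)
process left vertices in ascending order; for each, take the smallest-labelled available neighbour that still permits 7 edges overall, or leave it unmatched if none does
lex-smallest matching: {0-7, 3-5, 4-13, 6-2, 9-8, 11-10, 12-1}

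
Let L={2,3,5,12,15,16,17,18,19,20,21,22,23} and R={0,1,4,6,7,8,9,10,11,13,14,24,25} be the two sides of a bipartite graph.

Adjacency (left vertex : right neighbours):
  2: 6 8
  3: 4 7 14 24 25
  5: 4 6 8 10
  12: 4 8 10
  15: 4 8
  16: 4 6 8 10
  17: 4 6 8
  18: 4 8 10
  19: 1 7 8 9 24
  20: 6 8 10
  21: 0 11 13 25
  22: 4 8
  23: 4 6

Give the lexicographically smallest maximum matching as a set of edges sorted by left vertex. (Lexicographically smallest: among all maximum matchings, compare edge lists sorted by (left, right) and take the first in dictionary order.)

|M| = 7 (so the lex-smallest maximum matching has 7 edges)
process left vertices in ascending order; for each, take the smallest-labelled available neighbour that still permits 7 edges overall, or leave it unmatched if none does
lex-smallest matching: {2-6, 3-7, 5-4, 12-8, 16-10, 19-1, 21-0}

Lex-smallest maximum matching: {(2,6), (3,7), (5,4), (12,8), (16,10), (19,1), (21,0)}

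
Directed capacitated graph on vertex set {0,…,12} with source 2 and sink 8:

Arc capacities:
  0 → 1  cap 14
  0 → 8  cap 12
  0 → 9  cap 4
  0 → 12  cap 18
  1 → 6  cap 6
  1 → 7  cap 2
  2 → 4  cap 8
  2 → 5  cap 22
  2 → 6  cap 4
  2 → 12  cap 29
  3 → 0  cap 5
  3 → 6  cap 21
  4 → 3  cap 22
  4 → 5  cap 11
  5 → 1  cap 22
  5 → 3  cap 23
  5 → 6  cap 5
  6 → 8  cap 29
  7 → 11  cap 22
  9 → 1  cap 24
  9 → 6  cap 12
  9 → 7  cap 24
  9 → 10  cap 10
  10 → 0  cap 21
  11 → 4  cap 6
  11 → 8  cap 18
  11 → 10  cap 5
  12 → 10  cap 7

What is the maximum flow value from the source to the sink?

augment #1: 2→6→8 bottleneck 4, total now 4
augment #2: 2→5→6→8 bottleneck 5, total now 9
augment #3: 2→4→3→0→8 bottleneck 5, total now 14
augment #4: 2→4→3→6→8 bottleneck 3, total now 17
augment #5: 2→5→1→6→8 bottleneck 6, total now 23
augment #6: 2→5→3→6→8 bottleneck 11, total now 34
augment #7: 2→12→10→0→8 bottleneck 7, total now 41

Maximum flow value: 41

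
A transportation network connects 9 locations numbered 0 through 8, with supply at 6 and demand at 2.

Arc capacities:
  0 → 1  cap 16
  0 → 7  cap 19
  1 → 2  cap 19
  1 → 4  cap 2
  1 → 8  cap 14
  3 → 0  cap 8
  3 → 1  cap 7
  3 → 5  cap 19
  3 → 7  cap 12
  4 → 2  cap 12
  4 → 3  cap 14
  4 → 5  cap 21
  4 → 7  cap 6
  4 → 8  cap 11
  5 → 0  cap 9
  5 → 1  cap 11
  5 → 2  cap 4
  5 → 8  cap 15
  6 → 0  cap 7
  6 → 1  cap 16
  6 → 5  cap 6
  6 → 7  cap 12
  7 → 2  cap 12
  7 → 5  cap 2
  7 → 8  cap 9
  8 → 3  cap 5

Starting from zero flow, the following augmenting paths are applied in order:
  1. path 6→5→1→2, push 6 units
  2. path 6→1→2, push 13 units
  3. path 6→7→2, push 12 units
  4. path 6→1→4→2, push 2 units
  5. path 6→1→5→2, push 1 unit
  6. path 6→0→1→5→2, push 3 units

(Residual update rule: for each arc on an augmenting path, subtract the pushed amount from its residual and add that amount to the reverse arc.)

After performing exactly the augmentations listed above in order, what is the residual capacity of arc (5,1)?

after path 1 (6→5→1→2, push 6): res(5,1)=5
after path 2 (6→1→2, push 13): res(5,1)=5
after path 3 (6→7→2, push 12): res(5,1)=5
after path 4 (6→1→4→2, push 2): res(5,1)=5
after path 5 (6→1→5→2, push 1): res(5,1)=6
after path 6 (6→0→1→5→2, push 3): res(5,1)=9

Residual capacity of (5,1): 9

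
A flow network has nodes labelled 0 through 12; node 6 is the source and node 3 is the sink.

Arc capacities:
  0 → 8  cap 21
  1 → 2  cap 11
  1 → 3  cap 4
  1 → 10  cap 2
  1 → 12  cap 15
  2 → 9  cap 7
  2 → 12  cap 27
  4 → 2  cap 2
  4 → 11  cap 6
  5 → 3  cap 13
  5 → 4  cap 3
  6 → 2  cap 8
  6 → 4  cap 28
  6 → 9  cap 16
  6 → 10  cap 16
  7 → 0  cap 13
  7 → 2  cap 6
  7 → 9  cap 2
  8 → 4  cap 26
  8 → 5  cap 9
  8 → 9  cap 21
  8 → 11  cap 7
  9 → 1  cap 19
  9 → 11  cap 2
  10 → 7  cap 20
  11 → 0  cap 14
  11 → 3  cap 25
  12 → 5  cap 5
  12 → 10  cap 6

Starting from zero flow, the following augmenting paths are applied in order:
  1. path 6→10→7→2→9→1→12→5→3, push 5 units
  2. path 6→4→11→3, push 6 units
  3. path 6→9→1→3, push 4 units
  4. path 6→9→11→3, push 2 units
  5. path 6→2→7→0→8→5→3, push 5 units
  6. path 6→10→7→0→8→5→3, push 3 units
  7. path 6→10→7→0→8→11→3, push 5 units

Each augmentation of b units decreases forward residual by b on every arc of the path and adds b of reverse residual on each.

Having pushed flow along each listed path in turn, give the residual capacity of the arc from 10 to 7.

Residual capacity of (10,7): 7

after path 1 (6→10→7→2→9→1→12→5→3, push 5): res(10,7)=15
after path 2 (6→4→11→3, push 6): res(10,7)=15
after path 3 (6→9→1→3, push 4): res(10,7)=15
after path 4 (6→9→11→3, push 2): res(10,7)=15
after path 5 (6→2→7→0→8→5→3, push 5): res(10,7)=15
after path 6 (6→10→7→0→8→5→3, push 3): res(10,7)=12
after path 7 (6→10→7→0→8→11→3, push 5): res(10,7)=7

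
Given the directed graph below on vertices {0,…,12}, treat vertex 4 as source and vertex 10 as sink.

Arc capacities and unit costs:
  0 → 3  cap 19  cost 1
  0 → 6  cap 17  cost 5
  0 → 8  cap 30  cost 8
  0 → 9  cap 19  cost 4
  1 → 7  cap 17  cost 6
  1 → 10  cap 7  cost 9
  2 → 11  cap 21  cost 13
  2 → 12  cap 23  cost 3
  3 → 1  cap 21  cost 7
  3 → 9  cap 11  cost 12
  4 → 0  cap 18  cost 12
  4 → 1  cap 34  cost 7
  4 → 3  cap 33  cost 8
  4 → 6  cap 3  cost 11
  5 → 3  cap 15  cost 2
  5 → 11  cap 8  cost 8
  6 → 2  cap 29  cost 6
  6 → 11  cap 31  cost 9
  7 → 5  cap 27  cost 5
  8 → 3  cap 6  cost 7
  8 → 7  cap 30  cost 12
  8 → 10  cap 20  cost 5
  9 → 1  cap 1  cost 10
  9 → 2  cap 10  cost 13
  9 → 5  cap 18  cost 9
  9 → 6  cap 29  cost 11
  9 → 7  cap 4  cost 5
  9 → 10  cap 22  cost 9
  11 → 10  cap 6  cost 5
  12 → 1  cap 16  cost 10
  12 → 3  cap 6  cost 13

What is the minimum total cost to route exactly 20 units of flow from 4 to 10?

shortest-cost path #1: 4→1→10 push 7 @ unit cost 16 (adds 112)
shortest-cost path #2: 4→6→11→10 push 3 @ unit cost 25 (adds 75)
shortest-cost path #3: 4→0→8→10 push 10 @ unit cost 25 (adds 250)
total cost = 437

Minimum cost for 20 units: 437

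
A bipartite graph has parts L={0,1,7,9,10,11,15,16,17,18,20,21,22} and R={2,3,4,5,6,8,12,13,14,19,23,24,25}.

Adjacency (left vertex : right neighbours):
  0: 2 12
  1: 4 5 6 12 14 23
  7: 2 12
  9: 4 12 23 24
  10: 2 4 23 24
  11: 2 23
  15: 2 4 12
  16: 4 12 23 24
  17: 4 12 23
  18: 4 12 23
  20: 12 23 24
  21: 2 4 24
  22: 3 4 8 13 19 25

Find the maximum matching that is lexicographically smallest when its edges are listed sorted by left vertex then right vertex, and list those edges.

|M| = 7 (so the lex-smallest maximum matching has 7 edges)
process left vertices in ascending order; for each, take the smallest-labelled available neighbour that still permits 7 edges overall, or leave it unmatched if none does
lex-smallest matching: {0-2, 1-5, 7-12, 9-4, 10-23, 16-24, 22-3}

Lex-smallest maximum matching: {(0,2), (1,5), (7,12), (9,4), (10,23), (16,24), (22,3)}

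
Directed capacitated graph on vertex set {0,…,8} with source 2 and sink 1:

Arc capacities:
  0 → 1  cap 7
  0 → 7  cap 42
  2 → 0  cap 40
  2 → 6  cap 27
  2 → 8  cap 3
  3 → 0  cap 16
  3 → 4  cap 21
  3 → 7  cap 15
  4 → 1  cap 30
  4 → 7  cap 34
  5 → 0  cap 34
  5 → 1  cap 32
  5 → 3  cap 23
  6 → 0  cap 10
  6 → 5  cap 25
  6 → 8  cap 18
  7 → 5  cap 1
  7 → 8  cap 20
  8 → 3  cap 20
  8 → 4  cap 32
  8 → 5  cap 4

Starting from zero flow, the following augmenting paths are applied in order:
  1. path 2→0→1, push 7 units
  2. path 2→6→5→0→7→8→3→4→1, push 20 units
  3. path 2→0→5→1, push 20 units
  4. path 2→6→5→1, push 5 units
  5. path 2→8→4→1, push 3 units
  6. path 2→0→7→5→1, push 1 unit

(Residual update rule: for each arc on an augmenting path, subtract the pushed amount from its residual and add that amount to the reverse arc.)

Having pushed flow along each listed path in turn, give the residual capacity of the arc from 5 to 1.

after path 1 (2→0→1, push 7): res(5,1)=32
after path 2 (2→6→5→0→7→8→3→4→1, push 20): res(5,1)=32
after path 3 (2→0→5→1, push 20): res(5,1)=12
after path 4 (2→6→5→1, push 5): res(5,1)=7
after path 5 (2→8→4→1, push 3): res(5,1)=7
after path 6 (2→0→7→5→1, push 1): res(5,1)=6

Residual capacity of (5,1): 6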